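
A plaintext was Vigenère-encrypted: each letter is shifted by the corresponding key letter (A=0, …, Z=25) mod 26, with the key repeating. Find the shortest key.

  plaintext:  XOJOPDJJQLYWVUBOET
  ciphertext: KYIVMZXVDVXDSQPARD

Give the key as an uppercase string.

  i= 0: K-X = 13 → N
  i= 1: Y-O = 10 → K
  i= 2: I-J = 25 → Z
  i= 3: V-O =  7 → H
  i= 4: M-P = 23 → X
  i= 5: Z-D = 22 → W
  i= 6: X-J = 14 → O
  i= 7: V-J = 12 → M
  i= 8: D-Q = 13 → N
  i= 9: V-L = 10 → K
  i=10: X-Y = 25 → Z
  i=11: D-W =  7 → H
  i=12: S-V = 23 → X
  i=13: Q-U = 22 → W
  i=14: P-B = 14 → O
  i=15: A-O = 12 → M
  i=16: R-E = 13 → N
  i=17: D-T = 10 → K
  shifts repeat with period 8: NKZHXWOM

NKZHXWOM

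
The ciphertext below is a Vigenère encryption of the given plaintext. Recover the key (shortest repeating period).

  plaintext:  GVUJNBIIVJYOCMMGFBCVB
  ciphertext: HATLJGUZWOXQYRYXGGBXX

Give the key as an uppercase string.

  i= 0: H-G =  1 → B
  i= 1: A-V =  5 → F
  i= 2: T-U = 25 → Z
  i= 3: L-J =  2 → C
  i= 4: J-N = 22 → W
  i= 5: G-B =  5 → F
  i= 6: U-I = 12 → M
  i= 7: Z-I = 17 → R
  i= 8: W-V =  1 → B
  i= 9: O-J =  5 → F
  i=10: X-Y = 25 → Z
  i=11: Q-O =  2 → C
  i=12: Y-C = 22 → W
  i=13: R-M =  5 → F
  i=14: Y-M = 12 → M
  i=15: X-G = 17 → R
  i=16: G-F =  1 → B
  i=17: G-B =  5 → F
  i=18: B-C = 25 → Z
  i=19: X-V =  2 → C
  i=20: X-B = 22 → W
  shifts repeat with period 8: BFZCWFMR

BFZCWFMR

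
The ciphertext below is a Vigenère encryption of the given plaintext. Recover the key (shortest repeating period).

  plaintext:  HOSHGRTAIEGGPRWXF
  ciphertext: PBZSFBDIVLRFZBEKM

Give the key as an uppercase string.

  i= 0: P-H =  8 → I
  i= 1: B-O = 13 → N
  i= 2: Z-S =  7 → H
  i= 3: S-H = 11 → L
  i= 4: F-G = 25 → Z
  i= 5: B-R = 10 → K
  i= 6: D-T = 10 → K
  i= 7: I-A =  8 → I
  i= 8: V-I = 13 → N
  i= 9: L-E =  7 → H
  i=10: R-G = 11 → L
  i=11: F-G = 25 → Z
  i=12: Z-P = 10 → K
  i=13: B-R = 10 → K
  i=14: E-W =  8 → I
  i=15: K-X = 13 → N
  i=16: M-F =  7 → H
  shifts repeat with period 7: INHLZKK

INHLZKK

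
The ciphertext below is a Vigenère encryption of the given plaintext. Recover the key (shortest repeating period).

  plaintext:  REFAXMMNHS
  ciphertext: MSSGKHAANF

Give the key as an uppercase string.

VONGN

  i= 0: M-R = 21 → V
  i= 1: S-E = 14 → O
  i= 2: S-F = 13 → N
  i= 3: G-A =  6 → G
  i= 4: K-X = 13 → N
  i= 5: H-M = 21 → V
  i= 6: A-M = 14 → O
  i= 7: A-N = 13 → N
  i= 8: N-H =  6 → G
  i= 9: F-S = 13 → N
  shifts repeat with period 5: VONGN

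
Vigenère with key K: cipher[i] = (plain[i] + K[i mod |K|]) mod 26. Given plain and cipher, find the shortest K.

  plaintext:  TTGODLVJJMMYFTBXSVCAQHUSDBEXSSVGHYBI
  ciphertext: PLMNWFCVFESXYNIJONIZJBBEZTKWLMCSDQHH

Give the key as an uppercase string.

WSGZTUHM

  i= 0: P-T = 22 → W
  i= 1: L-T = 18 → S
  i= 2: M-G =  6 → G
  i= 3: N-O = 25 → Z
  i= 4: W-D = 19 → T
  i= 5: F-L = 20 → U
  i= 6: C-V =  7 → H
  i= 7: V-J = 12 → M
  i= 8: F-J = 22 → W
  i= 9: E-M = 18 → S
  i=10: S-M =  6 → G
  i=11: X-Y = 25 → Z
  i=12: Y-F = 19 → T
  i=13: N-T = 20 → U
  i=14: I-B =  7 → H
  i=15: J-X = 12 → M
  i=16: O-S = 22 → W
  i=17: N-V = 18 → S
  i=18: I-C =  6 → G
  i=19: Z-A = 25 → Z
  i=20: J-Q = 19 → T
  i=21: B-H = 20 → U
  i=22: B-U =  7 → H
  i=23: E-S = 12 → M
  i=24: Z-D = 22 → W
  i=25: T-B = 18 → S
  i=26: K-E =  6 → G
  i=27: W-X = 25 → Z
  i=28: L-S = 19 → T
  i=29: M-S = 20 → U
  i=30: C-V =  7 → H
  i=31: S-G = 12 → M
  i=32: D-H = 22 → W
  i=33: Q-Y = 18 → S
  i=34: H-B =  6 → G
  i=35: H-I = 25 → Z
  shifts repeat with period 8: WSGZTUHM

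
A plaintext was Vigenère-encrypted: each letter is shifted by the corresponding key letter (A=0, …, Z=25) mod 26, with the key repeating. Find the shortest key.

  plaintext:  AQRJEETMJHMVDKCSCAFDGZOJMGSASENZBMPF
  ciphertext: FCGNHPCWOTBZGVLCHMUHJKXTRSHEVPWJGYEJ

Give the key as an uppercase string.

  i= 0: F-A =  5 → F
  i= 1: C-Q = 12 → M
  i= 2: G-R = 15 → P
  i= 3: N-J =  4 → E
  i= 4: H-E =  3 → D
  i= 5: P-E = 11 → L
  i= 6: C-T =  9 → J
  i= 7: W-M = 10 → K
  i= 8: O-J =  5 → F
  i= 9: T-H = 12 → M
  i=10: B-M = 15 → P
  i=11: Z-V =  4 → E
  i=12: G-D =  3 → D
  i=13: V-K = 11 → L
  i=14: L-C =  9 → J
  i=15: C-S = 10 → K
  i=16: H-C =  5 → F
  i=17: M-A = 12 → M
  i=18: U-F = 15 → P
  i=19: H-D =  4 → E
  i=20: J-G =  3 → D
  i=21: K-Z = 11 → L
  i=22: X-O =  9 → J
  i=23: T-J = 10 → K
  i=24: R-M =  5 → F
  i=25: S-G = 12 → M
  i=26: H-S = 15 → P
  i=27: E-A =  4 → E
  i=28: V-S =  3 → D
  i=29: P-E = 11 → L
  i=30: W-N =  9 → J
  i=31: J-Z = 10 → K
  i=32: G-B =  5 → F
  i=33: Y-M = 12 → M
  i=34: E-P = 15 → P
  i=35: J-F =  4 → E
  shifts repeat with period 8: FMPEDLJK

FMPEDLJK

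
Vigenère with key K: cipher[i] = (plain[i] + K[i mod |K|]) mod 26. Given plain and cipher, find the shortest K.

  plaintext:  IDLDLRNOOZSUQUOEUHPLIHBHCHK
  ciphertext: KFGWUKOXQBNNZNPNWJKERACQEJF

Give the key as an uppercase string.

  i= 0: K-I =  2 → C
  i= 1: F-D =  2 → C
  i= 2: G-L = 21 → V
  i= 3: W-D = 19 → T
  i= 4: U-L =  9 → J
  i= 5: K-R = 19 → T
  i= 6: O-N =  1 → B
  i= 7: X-O =  9 → J
  i= 8: Q-O =  2 → C
  i= 9: B-Z =  2 → C
  i=10: N-S = 21 → V
  i=11: N-U = 19 → T
  i=12: Z-Q =  9 → J
  i=13: N-U = 19 → T
  i=14: P-O =  1 → B
  i=15: N-E =  9 → J
  i=16: W-U =  2 → C
  i=17: J-H =  2 → C
  i=18: K-P = 21 → V
  i=19: E-L = 19 → T
  i=20: R-I =  9 → J
  i=21: A-H = 19 → T
  i=22: C-B =  1 → B
  i=23: Q-H =  9 → J
  i=24: E-C =  2 → C
  i=25: J-H =  2 → C
  i=26: F-K = 21 → V
  shifts repeat with period 8: CCVTJTBJ

CCVTJTBJ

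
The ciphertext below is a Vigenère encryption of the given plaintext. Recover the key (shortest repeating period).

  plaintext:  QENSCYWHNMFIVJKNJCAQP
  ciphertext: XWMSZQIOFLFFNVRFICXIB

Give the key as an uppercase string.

  i= 0: X-Q =  7 → H
  i= 1: W-E = 18 → S
  i= 2: M-N = 25 → Z
  i= 3: S-S =  0 → A
  i= 4: Z-C = 23 → X
  i= 5: Q-Y = 18 → S
  i= 6: I-W = 12 → M
  i= 7: O-H =  7 → H
  i= 8: F-N = 18 → S
  i= 9: L-M = 25 → Z
  i=10: F-F =  0 → A
  i=11: F-I = 23 → X
  i=12: N-V = 18 → S
  i=13: V-J = 12 → M
  i=14: R-K =  7 → H
  i=15: F-N = 18 → S
  i=16: I-J = 25 → Z
  i=17: C-C =  0 → A
  i=18: X-A = 23 → X
  i=19: I-Q = 18 → S
  i=20: B-P = 12 → M
  shifts repeat with period 7: HSZAXSM

HSZAXSM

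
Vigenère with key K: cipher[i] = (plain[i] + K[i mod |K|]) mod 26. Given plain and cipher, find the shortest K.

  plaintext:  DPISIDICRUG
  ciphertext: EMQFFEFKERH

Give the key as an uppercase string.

BXINX

  i= 0: E-D =  1 → B
  i= 1: M-P = 23 → X
  i= 2: Q-I =  8 → I
  i= 3: F-S = 13 → N
  i= 4: F-I = 23 → X
  i= 5: E-D =  1 → B
  i= 6: F-I = 23 → X
  i= 7: K-C =  8 → I
  i= 8: E-R = 13 → N
  i= 9: R-U = 23 → X
  i=10: H-G =  1 → B
  shifts repeat with period 5: BXINX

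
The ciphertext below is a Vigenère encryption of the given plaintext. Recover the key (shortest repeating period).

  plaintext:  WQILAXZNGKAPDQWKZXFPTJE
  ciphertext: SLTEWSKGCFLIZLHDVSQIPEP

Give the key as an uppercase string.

  i= 0: S-W = 22 → W
  i= 1: L-Q = 21 → V
  i= 2: T-I = 11 → L
  i= 3: E-L = 19 → T
  i= 4: W-A = 22 → W
  i= 5: S-X = 21 → V
  i= 6: K-Z = 11 → L
  i= 7: G-N = 19 → T
  i= 8: C-G = 22 → W
  i= 9: F-K = 21 → V
  i=10: L-A = 11 → L
  i=11: I-P = 19 → T
  i=12: Z-D = 22 → W
  i=13: L-Q = 21 → V
  i=14: H-W = 11 → L
  i=15: D-K = 19 → T
  i=16: V-Z = 22 → W
  i=17: S-X = 21 → V
  i=18: Q-F = 11 → L
  i=19: I-P = 19 → T
  i=20: P-T = 22 → W
  i=21: E-J = 21 → V
  i=22: P-E = 11 → L
  shifts repeat with period 4: WVLT

WVLT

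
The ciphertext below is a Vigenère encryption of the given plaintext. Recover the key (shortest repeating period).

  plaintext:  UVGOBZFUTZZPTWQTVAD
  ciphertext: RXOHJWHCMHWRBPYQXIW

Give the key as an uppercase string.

XCITI

  i= 0: R-U = 23 → X
  i= 1: X-V =  2 → C
  i= 2: O-G =  8 → I
  i= 3: H-O = 19 → T
  i= 4: J-B =  8 → I
  i= 5: W-Z = 23 → X
  i= 6: H-F =  2 → C
  i= 7: C-U =  8 → I
  i= 8: M-T = 19 → T
  i= 9: H-Z =  8 → I
  i=10: W-Z = 23 → X
  i=11: R-P =  2 → C
  i=12: B-T =  8 → I
  i=13: P-W = 19 → T
  i=14: Y-Q =  8 → I
  i=15: Q-T = 23 → X
  i=16: X-V =  2 → C
  i=17: I-A =  8 → I
  i=18: W-D = 19 → T
  shifts repeat with period 5: XCITI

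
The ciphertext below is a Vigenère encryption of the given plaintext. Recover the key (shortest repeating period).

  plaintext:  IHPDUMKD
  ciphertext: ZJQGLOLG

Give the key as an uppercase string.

RCBD

  i= 0: Z-I = 17 → R
  i= 1: J-H =  2 → C
  i= 2: Q-P =  1 → B
  i= 3: G-D =  3 → D
  i= 4: L-U = 17 → R
  i= 5: O-M =  2 → C
  i= 6: L-K =  1 → B
  i= 7: G-D =  3 → D
  shifts repeat with period 4: RCBD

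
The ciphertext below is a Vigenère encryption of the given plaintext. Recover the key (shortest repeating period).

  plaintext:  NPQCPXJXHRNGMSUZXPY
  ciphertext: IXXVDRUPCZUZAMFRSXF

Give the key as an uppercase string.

VIHTOULS

  i= 0: I-N = 21 → V
  i= 1: X-P =  8 → I
  i= 2: X-Q =  7 → H
  i= 3: V-C = 19 → T
  i= 4: D-P = 14 → O
  i= 5: R-X = 20 → U
  i= 6: U-J = 11 → L
  i= 7: P-X = 18 → S
  i= 8: C-H = 21 → V
  i= 9: Z-R =  8 → I
  i=10: U-N =  7 → H
  i=11: Z-G = 19 → T
  i=12: A-M = 14 → O
  i=13: M-S = 20 → U
  i=14: F-U = 11 → L
  i=15: R-Z = 18 → S
  i=16: S-X = 21 → V
  i=17: X-P =  8 → I
  i=18: F-Y =  7 → H
  shifts repeat with period 8: VIHTOULS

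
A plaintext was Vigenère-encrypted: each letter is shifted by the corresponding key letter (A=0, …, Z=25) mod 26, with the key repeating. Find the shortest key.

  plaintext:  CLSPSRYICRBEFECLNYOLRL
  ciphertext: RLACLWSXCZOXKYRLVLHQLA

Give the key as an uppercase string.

PAINTFU

  i= 0: R-C = 15 → P
  i= 1: L-L =  0 → A
  i= 2: A-S =  8 → I
  i= 3: C-P = 13 → N
  i= 4: L-S = 19 → T
  i= 5: W-R =  5 → F
  i= 6: S-Y = 20 → U
  i= 7: X-I = 15 → P
  i= 8: C-C =  0 → A
  i= 9: Z-R =  8 → I
  i=10: O-B = 13 → N
  i=11: X-E = 19 → T
  i=12: K-F =  5 → F
  i=13: Y-E = 20 → U
  i=14: R-C = 15 → P
  i=15: L-L =  0 → A
  i=16: V-N =  8 → I
  i=17: L-Y = 13 → N
  i=18: H-O = 19 → T
  i=19: Q-L =  5 → F
  i=20: L-R = 20 → U
  i=21: A-L = 15 → P
  shifts repeat with period 7: PAINTFU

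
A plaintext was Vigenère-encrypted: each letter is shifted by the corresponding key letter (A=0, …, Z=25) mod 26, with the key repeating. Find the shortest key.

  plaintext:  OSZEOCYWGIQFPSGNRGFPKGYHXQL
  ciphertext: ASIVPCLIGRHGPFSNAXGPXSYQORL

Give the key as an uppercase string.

  i= 0: A-O = 12 → M
  i= 1: S-S =  0 → A
  i= 2: I-Z =  9 → J
  i= 3: V-E = 17 → R
  i= 4: P-O =  1 → B
  i= 5: C-C =  0 → A
  i= 6: L-Y = 13 → N
  i= 7: I-W = 12 → M
  i= 8: G-G =  0 → A
  i= 9: R-I =  9 → J
  i=10: H-Q = 17 → R
  i=11: G-F =  1 → B
  i=12: P-P =  0 → A
  i=13: F-S = 13 → N
  i=14: S-G = 12 → M
  i=15: N-N =  0 → A
  i=16: A-R =  9 → J
  i=17: X-G = 17 → R
  i=18: G-F =  1 → B
  i=19: P-P =  0 → A
  i=20: X-K = 13 → N
  i=21: S-G = 12 → M
  i=22: Y-Y =  0 → A
  i=23: Q-H =  9 → J
  i=24: O-X = 17 → R
  i=25: R-Q =  1 → B
  i=26: L-L =  0 → A
  shifts repeat with period 7: MAJRBAN

MAJRBAN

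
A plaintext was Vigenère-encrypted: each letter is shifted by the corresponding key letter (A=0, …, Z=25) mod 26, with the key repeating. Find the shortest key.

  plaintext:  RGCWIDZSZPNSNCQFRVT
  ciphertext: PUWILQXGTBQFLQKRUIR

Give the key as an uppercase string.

  i= 0: P-R = 24 → Y
  i= 1: U-G = 14 → O
  i= 2: W-C = 20 → U
  i= 3: I-W = 12 → M
  i= 4: L-I =  3 → D
  i= 5: Q-D = 13 → N
  i= 6: X-Z = 24 → Y
  i= 7: G-S = 14 → O
  i= 8: T-Z = 20 → U
  i= 9: B-P = 12 → M
  i=10: Q-N =  3 → D
  i=11: F-S = 13 → N
  i=12: L-N = 24 → Y
  i=13: Q-C = 14 → O
  i=14: K-Q = 20 → U
  i=15: R-F = 12 → M
  i=16: U-R =  3 → D
  i=17: I-V = 13 → N
  i=18: R-T = 24 → Y
  shifts repeat with period 6: YOUMDN

YOUMDN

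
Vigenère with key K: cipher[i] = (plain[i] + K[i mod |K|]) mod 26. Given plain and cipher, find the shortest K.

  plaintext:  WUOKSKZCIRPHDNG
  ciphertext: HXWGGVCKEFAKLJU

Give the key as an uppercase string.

  i= 0: H-W = 11 → L
  i= 1: X-U =  3 → D
  i= 2: W-O =  8 → I
  i= 3: G-K = 22 → W
  i= 4: G-S = 14 → O
  i= 5: V-K = 11 → L
  i= 6: C-Z =  3 → D
  i= 7: K-C =  8 → I
  i= 8: E-I = 22 → W
  i= 9: F-R = 14 → O
  i=10: A-P = 11 → L
  i=11: K-H =  3 → D
  i=12: L-D =  8 → I
  i=13: J-N = 22 → W
  i=14: U-G = 14 → O
  shifts repeat with period 5: LDIWO

LDIWO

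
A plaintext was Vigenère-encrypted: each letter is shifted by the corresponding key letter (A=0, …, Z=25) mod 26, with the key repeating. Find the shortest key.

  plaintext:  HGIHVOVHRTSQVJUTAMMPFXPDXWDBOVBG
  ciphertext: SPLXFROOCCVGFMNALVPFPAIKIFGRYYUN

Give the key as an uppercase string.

LJDQKDTH

  i= 0: S-H = 11 → L
  i= 1: P-G =  9 → J
  i= 2: L-I =  3 → D
  i= 3: X-H = 16 → Q
  i= 4: F-V = 10 → K
  i= 5: R-O =  3 → D
  i= 6: O-V = 19 → T
  i= 7: O-H =  7 → H
  i= 8: C-R = 11 → L
  i= 9: C-T =  9 → J
  i=10: V-S =  3 → D
  i=11: G-Q = 16 → Q
  i=12: F-V = 10 → K
  i=13: M-J =  3 → D
  i=14: N-U = 19 → T
  i=15: A-T =  7 → H
  i=16: L-A = 11 → L
  i=17: V-M =  9 → J
  i=18: P-M =  3 → D
  i=19: F-P = 16 → Q
  i=20: P-F = 10 → K
  i=21: A-X =  3 → D
  i=22: I-P = 19 → T
  i=23: K-D =  7 → H
  i=24: I-X = 11 → L
  i=25: F-W =  9 → J
  i=26: G-D =  3 → D
  i=27: R-B = 16 → Q
  i=28: Y-O = 10 → K
  i=29: Y-V =  3 → D
  i=30: U-B = 19 → T
  i=31: N-G =  7 → H
  shifts repeat with period 8: LJDQKDTH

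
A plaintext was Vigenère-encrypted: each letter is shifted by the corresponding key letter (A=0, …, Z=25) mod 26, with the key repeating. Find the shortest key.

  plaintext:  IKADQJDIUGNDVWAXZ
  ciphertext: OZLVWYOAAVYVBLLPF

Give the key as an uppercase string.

  i= 0: O-I =  6 → G
  i= 1: Z-K = 15 → P
  i= 2: L-A = 11 → L
  i= 3: V-D = 18 → S
  i= 4: W-Q =  6 → G
  i= 5: Y-J = 15 → P
  i= 6: O-D = 11 → L
  i= 7: A-I = 18 → S
  i= 8: A-U =  6 → G
  i= 9: V-G = 15 → P
  i=10: Y-N = 11 → L
  i=11: V-D = 18 → S
  i=12: B-V =  6 → G
  i=13: L-W = 15 → P
  i=14: L-A = 11 → L
  i=15: P-X = 18 → S
  i=16: F-Z =  6 → G
  shifts repeat with period 4: GPLS

GPLS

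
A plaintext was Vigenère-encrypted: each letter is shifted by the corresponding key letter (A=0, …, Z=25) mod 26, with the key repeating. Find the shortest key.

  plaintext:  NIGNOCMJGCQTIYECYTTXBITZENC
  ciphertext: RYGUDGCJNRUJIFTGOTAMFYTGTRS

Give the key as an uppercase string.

EQAHP

  i= 0: R-N =  4 → E
  i= 1: Y-I = 16 → Q
  i= 2: G-G =  0 → A
  i= 3: U-N =  7 → H
  i= 4: D-O = 15 → P
  i= 5: G-C =  4 → E
  i= 6: C-M = 16 → Q
  i= 7: J-J =  0 → A
  i= 8: N-G =  7 → H
  i= 9: R-C = 15 → P
  i=10: U-Q =  4 → E
  i=11: J-T = 16 → Q
  i=12: I-I =  0 → A
  i=13: F-Y =  7 → H
  i=14: T-E = 15 → P
  i=15: G-C =  4 → E
  i=16: O-Y = 16 → Q
  i=17: T-T =  0 → A
  i=18: A-T =  7 → H
  i=19: M-X = 15 → P
  i=20: F-B =  4 → E
  i=21: Y-I = 16 → Q
  i=22: T-T =  0 → A
  i=23: G-Z =  7 → H
  i=24: T-E = 15 → P
  i=25: R-N =  4 → E
  i=26: S-C = 16 → Q
  shifts repeat with period 5: EQAHP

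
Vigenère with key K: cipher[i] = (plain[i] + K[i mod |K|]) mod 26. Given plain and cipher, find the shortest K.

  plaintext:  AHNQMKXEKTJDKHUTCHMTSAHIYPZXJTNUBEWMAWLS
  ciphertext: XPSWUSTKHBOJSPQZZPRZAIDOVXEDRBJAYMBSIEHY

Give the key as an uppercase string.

XIFGIIWG

  i= 0: X-A = 23 → X
  i= 1: P-H =  8 → I
  i= 2: S-N =  5 → F
  i= 3: W-Q =  6 → G
  i= 4: U-M =  8 → I
  i= 5: S-K =  8 → I
  i= 6: T-X = 22 → W
  i= 7: K-E =  6 → G
  i= 8: H-K = 23 → X
  i= 9: B-T =  8 → I
  i=10: O-J =  5 → F
  i=11: J-D =  6 → G
  i=12: S-K =  8 → I
  i=13: P-H =  8 → I
  i=14: Q-U = 22 → W
  i=15: Z-T =  6 → G
  i=16: Z-C = 23 → X
  i=17: P-H =  8 → I
  i=18: R-M =  5 → F
  i=19: Z-T =  6 → G
  i=20: A-S =  8 → I
  i=21: I-A =  8 → I
  i=22: D-H = 22 → W
  i=23: O-I =  6 → G
  i=24: V-Y = 23 → X
  i=25: X-P =  8 → I
  i=26: E-Z =  5 → F
  i=27: D-X =  6 → G
  i=28: R-J =  8 → I
  i=29: B-T =  8 → I
  i=30: J-N = 22 → W
  i=31: A-U =  6 → G
  i=32: Y-B = 23 → X
  i=33: M-E =  8 → I
  i=34: B-W =  5 → F
  i=35: S-M =  6 → G
  i=36: I-A =  8 → I
  i=37: E-W =  8 → I
  i=38: H-L = 22 → W
  i=39: Y-S =  6 → G
  shifts repeat with period 8: XIFGIIWG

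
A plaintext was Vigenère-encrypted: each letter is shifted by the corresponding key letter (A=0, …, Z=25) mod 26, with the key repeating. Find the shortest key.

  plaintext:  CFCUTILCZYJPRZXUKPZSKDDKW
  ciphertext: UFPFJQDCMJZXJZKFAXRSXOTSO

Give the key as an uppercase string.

  i= 0: U-C = 18 → S
  i= 1: F-F =  0 → A
  i= 2: P-C = 13 → N
  i= 3: F-U = 11 → L
  i= 4: J-T = 16 → Q
  i= 5: Q-I =  8 → I
  i= 6: D-L = 18 → S
  i= 7: C-C =  0 → A
  i= 8: M-Z = 13 → N
  i= 9: J-Y = 11 → L
  i=10: Z-J = 16 → Q
  i=11: X-P =  8 → I
  i=12: J-R = 18 → S
  i=13: Z-Z =  0 → A
  i=14: K-X = 13 → N
  i=15: F-U = 11 → L
  i=16: A-K = 16 → Q
  i=17: X-P =  8 → I
  i=18: R-Z = 18 → S
  i=19: S-S =  0 → A
  i=20: X-K = 13 → N
  i=21: O-D = 11 → L
  i=22: T-D = 16 → Q
  i=23: S-K =  8 → I
  i=24: O-W = 18 → S
  shifts repeat with period 6: SANLQI

SANLQI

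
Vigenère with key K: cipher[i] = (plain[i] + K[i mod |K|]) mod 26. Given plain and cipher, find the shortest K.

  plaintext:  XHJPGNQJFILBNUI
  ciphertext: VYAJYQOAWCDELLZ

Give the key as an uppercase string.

  i= 0: V-X = 24 → Y
  i= 1: Y-H = 17 → R
  i= 2: A-J = 17 → R
  i= 3: J-P = 20 → U
  i= 4: Y-G = 18 → S
  i= 5: Q-N =  3 → D
  i= 6: O-Q = 24 → Y
  i= 7: A-J = 17 → R
  i= 8: W-F = 17 → R
  i= 9: C-I = 20 → U
  i=10: D-L = 18 → S
  i=11: E-B =  3 → D
  i=12: L-N = 24 → Y
  i=13: L-U = 17 → R
  i=14: Z-I = 17 → R
  shifts repeat with period 6: YRRUSD

YRRUSD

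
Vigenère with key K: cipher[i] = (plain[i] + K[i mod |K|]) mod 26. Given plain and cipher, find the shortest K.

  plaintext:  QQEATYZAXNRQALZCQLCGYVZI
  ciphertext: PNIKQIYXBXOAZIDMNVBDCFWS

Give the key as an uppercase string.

  i= 0: P-Q = 25 → Z
  i= 1: N-Q = 23 → X
  i= 2: I-E =  4 → E
  i= 3: K-A = 10 → K
  i= 4: Q-T = 23 → X
  i= 5: I-Y = 10 → K
  i= 6: Y-Z = 25 → Z
  i= 7: X-A = 23 → X
  i= 8: B-X =  4 → E
  i= 9: X-N = 10 → K
  i=10: O-R = 23 → X
  i=11: A-Q = 10 → K
  i=12: Z-A = 25 → Z
  i=13: I-L = 23 → X
  i=14: D-Z =  4 → E
  i=15: M-C = 10 → K
  i=16: N-Q = 23 → X
  i=17: V-L = 10 → K
  i=18: B-C = 25 → Z
  i=19: D-G = 23 → X
  i=20: C-Y =  4 → E
  i=21: F-V = 10 → K
  i=22: W-Z = 23 → X
  i=23: S-I = 10 → K
  shifts repeat with period 6: ZXEKXK

ZXEKXK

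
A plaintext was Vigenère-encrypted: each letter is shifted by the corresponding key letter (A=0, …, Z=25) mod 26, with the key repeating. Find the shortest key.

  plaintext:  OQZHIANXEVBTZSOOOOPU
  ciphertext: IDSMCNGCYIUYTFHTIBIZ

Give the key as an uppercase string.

  i= 0: I-O = 20 → U
  i= 1: D-Q = 13 → N
  i= 2: S-Z = 19 → T
  i= 3: M-H =  5 → F
  i= 4: C-I = 20 → U
  i= 5: N-A = 13 → N
  i= 6: G-N = 19 → T
  i= 7: C-X =  5 → F
  i= 8: Y-E = 20 → U
  i= 9: I-V = 13 → N
  i=10: U-B = 19 → T
  i=11: Y-T =  5 → F
  i=12: T-Z = 20 → U
  i=13: F-S = 13 → N
  i=14: H-O = 19 → T
  i=15: T-O =  5 → F
  i=16: I-O = 20 → U
  i=17: B-O = 13 → N
  i=18: I-P = 19 → T
  i=19: Z-U =  5 → F
  shifts repeat with period 4: UNTF

UNTF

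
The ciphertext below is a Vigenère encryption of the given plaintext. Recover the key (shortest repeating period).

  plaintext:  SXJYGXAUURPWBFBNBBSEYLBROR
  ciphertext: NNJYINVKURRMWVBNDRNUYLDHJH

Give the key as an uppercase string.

  i= 0: N-S = 21 → V
  i= 1: N-X = 16 → Q
  i= 2: J-J =  0 → A
  i= 3: Y-Y =  0 → A
  i= 4: I-G =  2 → C
  i= 5: N-X = 16 → Q
  i= 6: V-A = 21 → V
  i= 7: K-U = 16 → Q
  i= 8: U-U =  0 → A
  i= 9: R-R =  0 → A
  i=10: R-P =  2 → C
  i=11: M-W = 16 → Q
  i=12: W-B = 21 → V
  i=13: V-F = 16 → Q
  i=14: B-B =  0 → A
  i=15: N-N =  0 → A
  i=16: D-B =  2 → C
  i=17: R-B = 16 → Q
  i=18: N-S = 21 → V
  i=19: U-E = 16 → Q
  i=20: Y-Y =  0 → A
  i=21: L-L =  0 → A
  i=22: D-B =  2 → C
  i=23: H-R = 16 → Q
  i=24: J-O = 21 → V
  i=25: H-R = 16 → Q
  shifts repeat with period 6: VQAACQ

VQAACQ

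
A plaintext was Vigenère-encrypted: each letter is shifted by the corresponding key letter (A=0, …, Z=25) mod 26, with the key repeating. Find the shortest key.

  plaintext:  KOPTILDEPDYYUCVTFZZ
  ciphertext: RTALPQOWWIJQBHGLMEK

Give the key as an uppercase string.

  i= 0: R-K =  7 → H
  i= 1: T-O =  5 → F
  i= 2: A-P = 11 → L
  i= 3: L-T = 18 → S
  i= 4: P-I =  7 → H
  i= 5: Q-L =  5 → F
  i= 6: O-D = 11 → L
  i= 7: W-E = 18 → S
  i= 8: W-P =  7 → H
  i= 9: I-D =  5 → F
  i=10: J-Y = 11 → L
  i=11: Q-Y = 18 → S
  i=12: B-U =  7 → H
  i=13: H-C =  5 → F
  i=14: G-V = 11 → L
  i=15: L-T = 18 → S
  i=16: M-F =  7 → H
  i=17: E-Z =  5 → F
  i=18: K-Z = 11 → L
  shifts repeat with period 4: HFLS

HFLS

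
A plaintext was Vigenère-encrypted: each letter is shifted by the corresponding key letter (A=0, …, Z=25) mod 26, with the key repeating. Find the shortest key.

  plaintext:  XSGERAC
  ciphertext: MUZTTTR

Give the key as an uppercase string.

  i= 0: M-X = 15 → P
  i= 1: U-S =  2 → C
  i= 2: Z-G = 19 → T
  i= 3: T-E = 15 → P
  i= 4: T-R =  2 → C
  i= 5: T-A = 19 → T
  i= 6: R-C = 15 → P
  shifts repeat with period 3: PCT

PCT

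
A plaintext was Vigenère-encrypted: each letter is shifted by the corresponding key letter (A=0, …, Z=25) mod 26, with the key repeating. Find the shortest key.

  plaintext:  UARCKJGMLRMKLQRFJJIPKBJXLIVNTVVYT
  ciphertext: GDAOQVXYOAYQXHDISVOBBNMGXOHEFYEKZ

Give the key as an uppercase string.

MDJMGMR

  i= 0: G-U = 12 → M
  i= 1: D-A =  3 → D
  i= 2: A-R =  9 → J
  i= 3: O-C = 12 → M
  i= 4: Q-K =  6 → G
  i= 5: V-J = 12 → M
  i= 6: X-G = 17 → R
  i= 7: Y-M = 12 → M
  i= 8: O-L =  3 → D
  i= 9: A-R =  9 → J
  i=10: Y-M = 12 → M
  i=11: Q-K =  6 → G
  i=12: X-L = 12 → M
  i=13: H-Q = 17 → R
  i=14: D-R = 12 → M
  i=15: I-F =  3 → D
  i=16: S-J =  9 → J
  i=17: V-J = 12 → M
  i=18: O-I =  6 → G
  i=19: B-P = 12 → M
  i=20: B-K = 17 → R
  i=21: N-B = 12 → M
  i=22: M-J =  3 → D
  i=23: G-X =  9 → J
  i=24: X-L = 12 → M
  i=25: O-I =  6 → G
  i=26: H-V = 12 → M
  i=27: E-N = 17 → R
  i=28: F-T = 12 → M
  i=29: Y-V =  3 → D
  i=30: E-V =  9 → J
  i=31: K-Y = 12 → M
  i=32: Z-T =  6 → G
  shifts repeat with period 7: MDJMGMR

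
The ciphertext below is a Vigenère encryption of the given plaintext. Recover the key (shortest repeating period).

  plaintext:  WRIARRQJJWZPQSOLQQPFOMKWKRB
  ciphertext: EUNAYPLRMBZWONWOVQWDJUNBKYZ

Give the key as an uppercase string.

IDFAHYV

  i= 0: E-W =  8 → I
  i= 1: U-R =  3 → D
  i= 2: N-I =  5 → F
  i= 3: A-A =  0 → A
  i= 4: Y-R =  7 → H
  i= 5: P-R = 24 → Y
  i= 6: L-Q = 21 → V
  i= 7: R-J =  8 → I
  i= 8: M-J =  3 → D
  i= 9: B-W =  5 → F
  i=10: Z-Z =  0 → A
  i=11: W-P =  7 → H
  i=12: O-Q = 24 → Y
  i=13: N-S = 21 → V
  i=14: W-O =  8 → I
  i=15: O-L =  3 → D
  i=16: V-Q =  5 → F
  i=17: Q-Q =  0 → A
  i=18: W-P =  7 → H
  i=19: D-F = 24 → Y
  i=20: J-O = 21 → V
  i=21: U-M =  8 → I
  i=22: N-K =  3 → D
  i=23: B-W =  5 → F
  i=24: K-K =  0 → A
  i=25: Y-R =  7 → H
  i=26: Z-B = 24 → Y
  shifts repeat with period 7: IDFAHYV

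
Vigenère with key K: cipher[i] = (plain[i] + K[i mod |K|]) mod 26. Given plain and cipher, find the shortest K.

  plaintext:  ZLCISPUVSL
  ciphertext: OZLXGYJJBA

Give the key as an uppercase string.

  i= 0: O-Z = 15 → P
  i= 1: Z-L = 14 → O
  i= 2: L-C =  9 → J
  i= 3: X-I = 15 → P
  i= 4: G-S = 14 → O
  i= 5: Y-P =  9 → J
  i= 6: J-U = 15 → P
  i= 7: J-V = 14 → O
  i= 8: B-S =  9 → J
  i= 9: A-L = 15 → P
  shifts repeat with period 3: POJ

POJ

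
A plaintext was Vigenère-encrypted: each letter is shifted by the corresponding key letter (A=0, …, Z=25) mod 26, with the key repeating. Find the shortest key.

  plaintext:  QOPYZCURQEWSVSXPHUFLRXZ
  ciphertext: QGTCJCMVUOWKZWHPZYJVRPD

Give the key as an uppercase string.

  i= 0: Q-Q =  0 → A
  i= 1: G-O = 18 → S
  i= 2: T-P =  4 → E
  i= 3: C-Y =  4 → E
  i= 4: J-Z = 10 → K
  i= 5: C-C =  0 → A
  i= 6: M-U = 18 → S
  i= 7: V-R =  4 → E
  i= 8: U-Q =  4 → E
  i= 9: O-E = 10 → K
  i=10: W-W =  0 → A
  i=11: K-S = 18 → S
  i=12: Z-V =  4 → E
  i=13: W-S =  4 → E
  i=14: H-X = 10 → K
  i=15: P-P =  0 → A
  i=16: Z-H = 18 → S
  i=17: Y-U =  4 → E
  i=18: J-F =  4 → E
  i=19: V-L = 10 → K
  i=20: R-R =  0 → A
  i=21: P-X = 18 → S
  i=22: D-Z =  4 → E
  shifts repeat with period 5: ASEEK

ASEEK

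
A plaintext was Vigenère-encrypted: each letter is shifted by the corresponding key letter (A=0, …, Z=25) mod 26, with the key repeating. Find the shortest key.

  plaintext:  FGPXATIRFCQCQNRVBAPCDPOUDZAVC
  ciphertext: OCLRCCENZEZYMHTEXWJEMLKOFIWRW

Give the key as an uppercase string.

  i= 0: O-F =  9 → J
  i= 1: C-G = 22 → W
  i= 2: L-P = 22 → W
  i= 3: R-X = 20 → U
  i= 4: C-A =  2 → C
  i= 5: C-T =  9 → J
  i= 6: E-I = 22 → W
  i= 7: N-R = 22 → W
  i= 8: Z-F = 20 → U
  i= 9: E-C =  2 → C
  i=10: Z-Q =  9 → J
  i=11: Y-C = 22 → W
  i=12: M-Q = 22 → W
  i=13: H-N = 20 → U
  i=14: T-R =  2 → C
  i=15: E-V =  9 → J
  i=16: X-B = 22 → W
  i=17: W-A = 22 → W
  i=18: J-P = 20 → U
  i=19: E-C =  2 → C
  i=20: M-D =  9 → J
  i=21: L-P = 22 → W
  i=22: K-O = 22 → W
  i=23: O-U = 20 → U
  i=24: F-D =  2 → C
  i=25: I-Z =  9 → J
  i=26: W-A = 22 → W
  i=27: R-V = 22 → W
  i=28: W-C = 20 → U
  shifts repeat with period 5: JWWUC

JWWUC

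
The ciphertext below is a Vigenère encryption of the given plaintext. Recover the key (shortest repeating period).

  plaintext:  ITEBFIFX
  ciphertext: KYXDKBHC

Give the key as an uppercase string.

  i= 0: K-I =  2 → C
  i= 1: Y-T =  5 → F
  i= 2: X-E = 19 → T
  i= 3: D-B =  2 → C
  i= 4: K-F =  5 → F
  i= 5: B-I = 19 → T
  i= 6: H-F =  2 → C
  i= 7: C-X =  5 → F
  shifts repeat with period 3: CFT

CFT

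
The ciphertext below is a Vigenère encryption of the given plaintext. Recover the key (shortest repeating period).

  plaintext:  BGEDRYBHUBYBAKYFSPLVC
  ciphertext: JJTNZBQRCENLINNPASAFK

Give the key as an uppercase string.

  i= 0: J-B =  8 → I
  i= 1: J-G =  3 → D
  i= 2: T-E = 15 → P
  i= 3: N-D = 10 → K
  i= 4: Z-R =  8 → I
  i= 5: B-Y =  3 → D
  i= 6: Q-B = 15 → P
  i= 7: R-H = 10 → K
  i= 8: C-U =  8 → I
  i= 9: E-B =  3 → D
  i=10: N-Y = 15 → P
  i=11: L-B = 10 → K
  i=12: I-A =  8 → I
  i=13: N-K =  3 → D
  i=14: N-Y = 15 → P
  i=15: P-F = 10 → K
  i=16: A-S =  8 → I
  i=17: S-P =  3 → D
  i=18: A-L = 15 → P
  i=19: F-V = 10 → K
  i=20: K-C =  8 → I
  shifts repeat with period 4: IDPK

IDPK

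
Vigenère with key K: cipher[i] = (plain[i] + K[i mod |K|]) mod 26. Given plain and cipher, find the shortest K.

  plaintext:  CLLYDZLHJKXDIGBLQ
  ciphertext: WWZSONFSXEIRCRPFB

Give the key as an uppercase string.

  i= 0: W-C = 20 → U
  i= 1: W-L = 11 → L
  i= 2: Z-L = 14 → O
  i= 3: S-Y = 20 → U
  i= 4: O-D = 11 → L
  i= 5: N-Z = 14 → O
  i= 6: F-L = 20 → U
  i= 7: S-H = 11 → L
  i= 8: X-J = 14 → O
  i= 9: E-K = 20 → U
  i=10: I-X = 11 → L
  i=11: R-D = 14 → O
  i=12: C-I = 20 → U
  i=13: R-G = 11 → L
  i=14: P-B = 14 → O
  i=15: F-L = 20 → U
  i=16: B-Q = 11 → L
  shifts repeat with period 3: ULO

ULO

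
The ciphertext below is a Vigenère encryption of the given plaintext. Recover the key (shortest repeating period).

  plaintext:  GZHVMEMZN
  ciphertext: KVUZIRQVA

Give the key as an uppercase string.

EWN

  i= 0: K-G =  4 → E
  i= 1: V-Z = 22 → W
  i= 2: U-H = 13 → N
  i= 3: Z-V =  4 → E
  i= 4: I-M = 22 → W
  i= 5: R-E = 13 → N
  i= 6: Q-M =  4 → E
  i= 7: V-Z = 22 → W
  i= 8: A-N = 13 → N
  shifts repeat with period 3: EWN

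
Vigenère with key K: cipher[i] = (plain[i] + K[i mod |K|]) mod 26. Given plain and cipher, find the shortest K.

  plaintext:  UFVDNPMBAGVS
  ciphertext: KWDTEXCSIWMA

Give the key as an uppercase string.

  i= 0: K-U = 16 → Q
  i= 1: W-F = 17 → R
  i= 2: D-V =  8 → I
  i= 3: T-D = 16 → Q
  i= 4: E-N = 17 → R
  i= 5: X-P =  8 → I
  i= 6: C-M = 16 → Q
  i= 7: S-B = 17 → R
  i= 8: I-A =  8 → I
  i= 9: W-G = 16 → Q
  i=10: M-V = 17 → R
  i=11: A-S =  8 → I
  shifts repeat with period 3: QRI

QRI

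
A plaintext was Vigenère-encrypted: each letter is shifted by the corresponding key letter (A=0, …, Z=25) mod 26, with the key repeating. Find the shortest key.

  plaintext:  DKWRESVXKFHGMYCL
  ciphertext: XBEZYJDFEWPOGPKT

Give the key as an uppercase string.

URII

  i= 0: X-D = 20 → U
  i= 1: B-K = 17 → R
  i= 2: E-W =  8 → I
  i= 3: Z-R =  8 → I
  i= 4: Y-E = 20 → U
  i= 5: J-S = 17 → R
  i= 6: D-V =  8 → I
  i= 7: F-X =  8 → I
  i= 8: E-K = 20 → U
  i= 9: W-F = 17 → R
  i=10: P-H =  8 → I
  i=11: O-G =  8 → I
  i=12: G-M = 20 → U
  i=13: P-Y = 17 → R
  i=14: K-C =  8 → I
  i=15: T-L =  8 → I
  shifts repeat with period 4: URII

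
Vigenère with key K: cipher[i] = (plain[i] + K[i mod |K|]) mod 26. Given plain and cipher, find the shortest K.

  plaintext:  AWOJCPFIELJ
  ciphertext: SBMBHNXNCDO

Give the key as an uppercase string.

  i= 0: S-A = 18 → S
  i= 1: B-W =  5 → F
  i= 2: M-O = 24 → Y
  i= 3: B-J = 18 → S
  i= 4: H-C =  5 → F
  i= 5: N-P = 24 → Y
  i= 6: X-F = 18 → S
  i= 7: N-I =  5 → F
  i= 8: C-E = 24 → Y
  i= 9: D-L = 18 → S
  i=10: O-J =  5 → F
  shifts repeat with period 3: SFY

SFY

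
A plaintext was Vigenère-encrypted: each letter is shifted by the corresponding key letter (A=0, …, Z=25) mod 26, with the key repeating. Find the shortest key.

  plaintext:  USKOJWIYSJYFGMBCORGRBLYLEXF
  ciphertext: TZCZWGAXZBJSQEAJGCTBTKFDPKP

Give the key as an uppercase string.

ZHSLNKS

  i= 0: T-U = 25 → Z
  i= 1: Z-S =  7 → H
  i= 2: C-K = 18 → S
  i= 3: Z-O = 11 → L
  i= 4: W-J = 13 → N
  i= 5: G-W = 10 → K
  i= 6: A-I = 18 → S
  i= 7: X-Y = 25 → Z
  i= 8: Z-S =  7 → H
  i= 9: B-J = 18 → S
  i=10: J-Y = 11 → L
  i=11: S-F = 13 → N
  i=12: Q-G = 10 → K
  i=13: E-M = 18 → S
  i=14: A-B = 25 → Z
  i=15: J-C =  7 → H
  i=16: G-O = 18 → S
  i=17: C-R = 11 → L
  i=18: T-G = 13 → N
  i=19: B-R = 10 → K
  i=20: T-B = 18 → S
  i=21: K-L = 25 → Z
  i=22: F-Y =  7 → H
  i=23: D-L = 18 → S
  i=24: P-E = 11 → L
  i=25: K-X = 13 → N
  i=26: P-F = 10 → K
  shifts repeat with period 7: ZHSLNKS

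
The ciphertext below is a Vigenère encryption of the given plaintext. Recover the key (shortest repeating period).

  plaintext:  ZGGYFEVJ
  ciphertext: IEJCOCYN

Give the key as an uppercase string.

  i= 0: I-Z =  9 → J
  i= 1: E-G = 24 → Y
  i= 2: J-G =  3 → D
  i= 3: C-Y =  4 → E
  i= 4: O-F =  9 → J
  i= 5: C-E = 24 → Y
  i= 6: Y-V =  3 → D
  i= 7: N-J =  4 → E
  shifts repeat with period 4: JYDE

JYDE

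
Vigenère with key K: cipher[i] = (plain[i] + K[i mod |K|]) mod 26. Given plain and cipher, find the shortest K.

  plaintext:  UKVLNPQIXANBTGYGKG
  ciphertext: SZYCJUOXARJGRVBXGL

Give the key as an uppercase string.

  i= 0: S-U = 24 → Y
  i= 1: Z-K = 15 → P
  i= 2: Y-V =  3 → D
  i= 3: C-L = 17 → R
  i= 4: J-N = 22 → W
  i= 5: U-P =  5 → F
  i= 6: O-Q = 24 → Y
  i= 7: X-I = 15 → P
  i= 8: A-X =  3 → D
  i= 9: R-A = 17 → R
  i=10: J-N = 22 → W
  i=11: G-B =  5 → F
  i=12: R-T = 24 → Y
  i=13: V-G = 15 → P
  i=14: B-Y =  3 → D
  i=15: X-G = 17 → R
  i=16: G-K = 22 → W
  i=17: L-G =  5 → F
  shifts repeat with period 6: YPDRWF

YPDRWF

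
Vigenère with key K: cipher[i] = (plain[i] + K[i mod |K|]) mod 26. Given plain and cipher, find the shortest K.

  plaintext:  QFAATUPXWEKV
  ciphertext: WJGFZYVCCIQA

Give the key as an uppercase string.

  i= 0: W-Q =  6 → G
  i= 1: J-F =  4 → E
  i= 2: G-A =  6 → G
  i= 3: F-A =  5 → F
  i= 4: Z-T =  6 → G
  i= 5: Y-U =  4 → E
  i= 6: V-P =  6 → G
  i= 7: C-X =  5 → F
  i= 8: C-W =  6 → G
  i= 9: I-E =  4 → E
  i=10: Q-K =  6 → G
  i=11: A-V =  5 → F
  shifts repeat with period 4: GEGF

GEGF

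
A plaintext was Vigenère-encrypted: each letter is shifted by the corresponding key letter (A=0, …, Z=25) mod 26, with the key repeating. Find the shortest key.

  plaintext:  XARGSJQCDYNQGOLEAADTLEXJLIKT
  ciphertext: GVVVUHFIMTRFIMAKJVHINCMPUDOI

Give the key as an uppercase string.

  i= 0: G-X =  9 → J
  i= 1: V-A = 21 → V
  i= 2: V-R =  4 → E
  i= 3: V-G = 15 → P
  i= 4: U-S =  2 → C
  i= 5: H-J = 24 → Y
  i= 6: F-Q = 15 → P
  i= 7: I-C =  6 → G
  i= 8: M-D =  9 → J
  i= 9: T-Y = 21 → V
  i=10: R-N =  4 → E
  i=11: F-Q = 15 → P
  i=12: I-G =  2 → C
  i=13: M-O = 24 → Y
  i=14: A-L = 15 → P
  i=15: K-E =  6 → G
  i=16: J-A =  9 → J
  i=17: V-A = 21 → V
  i=18: H-D =  4 → E
  i=19: I-T = 15 → P
  i=20: N-L =  2 → C
  i=21: C-E = 24 → Y
  i=22: M-X = 15 → P
  i=23: P-J =  6 → G
  i=24: U-L =  9 → J
  i=25: D-I = 21 → V
  i=26: O-K =  4 → E
  i=27: I-T = 15 → P
  shifts repeat with period 8: JVEPCYPG

JVEPCYPG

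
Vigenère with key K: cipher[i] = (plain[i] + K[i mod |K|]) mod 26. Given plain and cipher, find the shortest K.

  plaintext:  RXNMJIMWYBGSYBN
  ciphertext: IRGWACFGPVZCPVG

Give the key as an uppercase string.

RUTK

  i= 0: I-R = 17 → R
  i= 1: R-X = 20 → U
  i= 2: G-N = 19 → T
  i= 3: W-M = 10 → K
  i= 4: A-J = 17 → R
  i= 5: C-I = 20 → U
  i= 6: F-M = 19 → T
  i= 7: G-W = 10 → K
  i= 8: P-Y = 17 → R
  i= 9: V-B = 20 → U
  i=10: Z-G = 19 → T
  i=11: C-S = 10 → K
  i=12: P-Y = 17 → R
  i=13: V-B = 20 → U
  i=14: G-N = 19 → T
  shifts repeat with period 4: RUTK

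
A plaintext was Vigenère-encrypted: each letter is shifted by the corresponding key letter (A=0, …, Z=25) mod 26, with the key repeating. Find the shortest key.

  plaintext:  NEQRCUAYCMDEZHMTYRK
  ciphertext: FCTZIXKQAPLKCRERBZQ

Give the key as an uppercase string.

  i= 0: F-N = 18 → S
  i= 1: C-E = 24 → Y
  i= 2: T-Q =  3 → D
  i= 3: Z-R =  8 → I
  i= 4: I-C =  6 → G
  i= 5: X-U =  3 → D
  i= 6: K-A = 10 → K
  i= 7: Q-Y = 18 → S
  i= 8: A-C = 24 → Y
  i= 9: P-M =  3 → D
  i=10: L-D =  8 → I
  i=11: K-E =  6 → G
  i=12: C-Z =  3 → D
  i=13: R-H = 10 → K
  i=14: E-M = 18 → S
  i=15: R-T = 24 → Y
  i=16: B-Y =  3 → D
  i=17: Z-R =  8 → I
  i=18: Q-K =  6 → G
  shifts repeat with period 7: SYDIGDK

SYDIGDK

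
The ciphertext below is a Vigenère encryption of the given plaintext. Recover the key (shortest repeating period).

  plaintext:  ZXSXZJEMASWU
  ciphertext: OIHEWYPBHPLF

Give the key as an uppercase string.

  i= 0: O-Z = 15 → P
  i= 1: I-X = 11 → L
  i= 2: H-S = 15 → P
  i= 3: E-X =  7 → H
  i= 4: W-Z = 23 → X
  i= 5: Y-J = 15 → P
  i= 6: P-E = 11 → L
  i= 7: B-M = 15 → P
  i= 8: H-A =  7 → H
  i= 9: P-S = 23 → X
  i=10: L-W = 15 → P
  i=11: F-U = 11 → L
  shifts repeat with period 5: PLPHX

PLPHX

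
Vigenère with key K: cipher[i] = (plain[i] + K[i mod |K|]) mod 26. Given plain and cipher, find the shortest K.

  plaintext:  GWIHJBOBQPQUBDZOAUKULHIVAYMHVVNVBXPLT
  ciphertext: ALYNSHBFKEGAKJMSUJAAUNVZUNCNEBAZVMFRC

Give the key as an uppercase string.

UPQGJGNE

  i= 0: A-G = 20 → U
  i= 1: L-W = 15 → P
  i= 2: Y-I = 16 → Q
  i= 3: N-H =  6 → G
  i= 4: S-J =  9 → J
  i= 5: H-B =  6 → G
  i= 6: B-O = 13 → N
  i= 7: F-B =  4 → E
  i= 8: K-Q = 20 → U
  i= 9: E-P = 15 → P
  i=10: G-Q = 16 → Q
  i=11: A-U =  6 → G
  i=12: K-B =  9 → J
  i=13: J-D =  6 → G
  i=14: M-Z = 13 → N
  i=15: S-O =  4 → E
  i=16: U-A = 20 → U
  i=17: J-U = 15 → P
  i=18: A-K = 16 → Q
  i=19: A-U =  6 → G
  i=20: U-L =  9 → J
  i=21: N-H =  6 → G
  i=22: V-I = 13 → N
  i=23: Z-V =  4 → E
  i=24: U-A = 20 → U
  i=25: N-Y = 15 → P
  i=26: C-M = 16 → Q
  i=27: N-H =  6 → G
  i=28: E-V =  9 → J
  i=29: B-V =  6 → G
  i=30: A-N = 13 → N
  i=31: Z-V =  4 → E
  i=32: V-B = 20 → U
  i=33: M-X = 15 → P
  i=34: F-P = 16 → Q
  i=35: R-L =  6 → G
  i=36: C-T =  9 → J
  shifts repeat with period 8: UPQGJGNE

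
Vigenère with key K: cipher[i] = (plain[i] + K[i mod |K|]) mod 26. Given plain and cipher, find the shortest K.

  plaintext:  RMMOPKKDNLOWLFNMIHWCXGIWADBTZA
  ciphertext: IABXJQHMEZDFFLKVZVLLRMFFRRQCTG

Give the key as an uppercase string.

  i= 0: I-R = 17 → R
  i= 1: A-M = 14 → O
  i= 2: B-M = 15 → P
  i= 3: X-O =  9 → J
  i= 4: J-P = 20 → U
  i= 5: Q-K =  6 → G
  i= 6: H-K = 23 → X
  i= 7: M-D =  9 → J
  i= 8: E-N = 17 → R
  i= 9: Z-L = 14 → O
  i=10: D-O = 15 → P
  i=11: F-W =  9 → J
  i=12: F-L = 20 → U
  i=13: L-F =  6 → G
  i=14: K-N = 23 → X
  i=15: V-M =  9 → J
  i=16: Z-I = 17 → R
  i=17: V-H = 14 → O
  i=18: L-W = 15 → P
  i=19: L-C =  9 → J
  i=20: R-X = 20 → U
  i=21: M-G =  6 → G
  i=22: F-I = 23 → X
  i=23: F-W =  9 → J
  i=24: R-A = 17 → R
  i=25: R-D = 14 → O
  i=26: Q-B = 15 → P
  i=27: C-T =  9 → J
  i=28: T-Z = 20 → U
  i=29: G-A =  6 → G
  shifts repeat with period 8: ROPJUGXJ

ROPJUGXJ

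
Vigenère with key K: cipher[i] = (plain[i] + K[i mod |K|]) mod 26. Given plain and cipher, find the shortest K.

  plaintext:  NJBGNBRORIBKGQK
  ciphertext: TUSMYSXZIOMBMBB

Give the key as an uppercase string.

  i= 0: T-N =  6 → G
  i= 1: U-J = 11 → L
  i= 2: S-B = 17 → R
  i= 3: M-G =  6 → G
  i= 4: Y-N = 11 → L
  i= 5: S-B = 17 → R
  i= 6: X-R =  6 → G
  i= 7: Z-O = 11 → L
  i= 8: I-R = 17 → R
  i= 9: O-I =  6 → G
  i=10: M-B = 11 → L
  i=11: B-K = 17 → R
  i=12: M-G =  6 → G
  i=13: B-Q = 11 → L
  i=14: B-K = 17 → R
  shifts repeat with period 3: GLR

GLR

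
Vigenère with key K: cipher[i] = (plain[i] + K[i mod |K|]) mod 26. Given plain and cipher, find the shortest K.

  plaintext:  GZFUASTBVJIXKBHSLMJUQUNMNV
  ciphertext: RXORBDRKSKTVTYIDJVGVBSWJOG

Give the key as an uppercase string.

  i= 0: R-G = 11 → L
  i= 1: X-Z = 24 → Y
  i= 2: O-F =  9 → J
  i= 3: R-U = 23 → X
  i= 4: B-A =  1 → B
  i= 5: D-S = 11 → L
  i= 6: R-T = 24 → Y
  i= 7: K-B =  9 → J
  i= 8: S-V = 23 → X
  i= 9: K-J =  1 → B
  i=10: T-I = 11 → L
  i=11: V-X = 24 → Y
  i=12: T-K =  9 → J
  i=13: Y-B = 23 → X
  i=14: I-H =  1 → B
  i=15: D-S = 11 → L
  i=16: J-L = 24 → Y
  i=17: V-M =  9 → J
  i=18: G-J = 23 → X
  i=19: V-U =  1 → B
  i=20: B-Q = 11 → L
  i=21: S-U = 24 → Y
  i=22: W-N =  9 → J
  i=23: J-M = 23 → X
  i=24: O-N =  1 → B
  i=25: G-V = 11 → L
  shifts repeat with period 5: LYJXB

LYJXB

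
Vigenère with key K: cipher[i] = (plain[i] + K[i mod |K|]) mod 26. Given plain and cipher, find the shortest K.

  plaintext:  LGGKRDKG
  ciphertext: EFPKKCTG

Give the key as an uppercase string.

TZJA

  i= 0: E-L = 19 → T
  i= 1: F-G = 25 → Z
  i= 2: P-G =  9 → J
  i= 3: K-K =  0 → A
  i= 4: K-R = 19 → T
  i= 5: C-D = 25 → Z
  i= 6: T-K =  9 → J
  i= 7: G-G =  0 → A
  shifts repeat with period 4: TZJA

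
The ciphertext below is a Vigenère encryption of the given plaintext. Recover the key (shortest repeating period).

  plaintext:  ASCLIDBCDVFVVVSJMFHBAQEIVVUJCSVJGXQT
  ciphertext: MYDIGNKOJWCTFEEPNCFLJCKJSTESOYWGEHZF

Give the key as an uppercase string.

MGBXYKJ

  i= 0: M-A = 12 → M
  i= 1: Y-S =  6 → G
  i= 2: D-C =  1 → B
  i= 3: I-L = 23 → X
  i= 4: G-I = 24 → Y
  i= 5: N-D = 10 → K
  i= 6: K-B =  9 → J
  i= 7: O-C = 12 → M
  i= 8: J-D =  6 → G
  i= 9: W-V =  1 → B
  i=10: C-F = 23 → X
  i=11: T-V = 24 → Y
  i=12: F-V = 10 → K
  i=13: E-V =  9 → J
  i=14: E-S = 12 → M
  i=15: P-J =  6 → G
  i=16: N-M =  1 → B
  i=17: C-F = 23 → X
  i=18: F-H = 24 → Y
  i=19: L-B = 10 → K
  i=20: J-A =  9 → J
  i=21: C-Q = 12 → M
  i=22: K-E =  6 → G
  i=23: J-I =  1 → B
  i=24: S-V = 23 → X
  i=25: T-V = 24 → Y
  i=26: E-U = 10 → K
  i=27: S-J =  9 → J
  i=28: O-C = 12 → M
  i=29: Y-S =  6 → G
  i=30: W-V =  1 → B
  i=31: G-J = 23 → X
  i=32: E-G = 24 → Y
  i=33: H-X = 10 → K
  i=34: Z-Q =  9 → J
  i=35: F-T = 12 → M
  shifts repeat with period 7: MGBXYKJ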